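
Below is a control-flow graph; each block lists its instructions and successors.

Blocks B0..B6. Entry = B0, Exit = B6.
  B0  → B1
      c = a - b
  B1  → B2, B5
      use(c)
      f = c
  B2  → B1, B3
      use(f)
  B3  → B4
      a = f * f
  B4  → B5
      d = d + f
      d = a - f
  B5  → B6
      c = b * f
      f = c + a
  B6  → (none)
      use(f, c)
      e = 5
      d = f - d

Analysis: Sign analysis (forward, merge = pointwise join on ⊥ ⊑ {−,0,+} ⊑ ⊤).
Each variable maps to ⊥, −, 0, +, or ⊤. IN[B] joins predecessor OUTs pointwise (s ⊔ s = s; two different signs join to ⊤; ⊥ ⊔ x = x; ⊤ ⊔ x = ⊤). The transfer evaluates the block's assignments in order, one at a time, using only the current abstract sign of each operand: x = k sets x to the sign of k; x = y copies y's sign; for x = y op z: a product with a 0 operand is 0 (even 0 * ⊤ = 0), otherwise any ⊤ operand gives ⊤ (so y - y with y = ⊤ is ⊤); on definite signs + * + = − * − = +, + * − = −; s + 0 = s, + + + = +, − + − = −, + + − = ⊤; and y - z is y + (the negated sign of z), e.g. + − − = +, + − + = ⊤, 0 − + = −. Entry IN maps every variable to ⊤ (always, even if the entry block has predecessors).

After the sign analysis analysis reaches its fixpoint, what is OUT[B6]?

Answer: {a: ⊤, b: ⊤, c: ⊤, d: ⊤, e: +, f: ⊤}

Trace:
Per-block solution:
  B0: | IN=(all ⊤) | OUT=(all ⊤)
  B1: | IN=(all ⊤) | OUT=(all ⊤)
  B2: | IN=(all ⊤) | OUT=(all ⊤)
  B3: | IN=(all ⊤) | OUT=(all ⊤)
  B4: | IN=(all ⊤) | OUT=(all ⊤)
  B5: | IN=(all ⊤) | OUT=(all ⊤)
  B6: | IN=(all ⊤) | OUT={e:+; rest ⊤}

Merge at B6: IN[B6] = OUT[B5] = {a: ⊤, b: ⊤, c: ⊤, d: ⊤, e: ⊤, f: ⊤}
Applying B6's transfer function to that IN value gives OUT[B6] (row B6 above).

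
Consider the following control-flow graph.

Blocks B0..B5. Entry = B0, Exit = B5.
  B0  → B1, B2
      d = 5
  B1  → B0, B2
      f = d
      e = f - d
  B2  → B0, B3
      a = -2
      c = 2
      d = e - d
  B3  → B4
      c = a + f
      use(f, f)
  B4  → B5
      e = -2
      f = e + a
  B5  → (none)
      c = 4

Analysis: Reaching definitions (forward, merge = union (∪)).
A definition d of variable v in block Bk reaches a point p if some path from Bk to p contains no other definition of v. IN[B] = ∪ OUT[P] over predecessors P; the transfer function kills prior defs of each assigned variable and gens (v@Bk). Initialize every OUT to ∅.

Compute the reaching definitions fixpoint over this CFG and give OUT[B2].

Fixpoint table:
  B0:  IN={a@B2, c@B2, d@B0, d@B2, e@B1, f@B1}  OUT={a@B2, c@B2, d@B0, e@B1, f@B1}
  B1:  IN={a@B2, c@B2, d@B0, e@B1, f@B1}  OUT={a@B2, c@B2, d@B0, e@B1, f@B1}
  B2:  IN={a@B2, c@B2, d@B0, e@B1, f@B1}  OUT={a@B2, c@B2, d@B2, e@B1, f@B1}
  B3:  IN={a@B2, c@B2, d@B2, e@B1, f@B1}  OUT={a@B2, c@B3, d@B2, e@B1, f@B1}
  B4:  IN={a@B2, c@B3, d@B2, e@B1, f@B1}  OUT={a@B2, c@B3, d@B2, e@B4, f@B4}
  B5:  IN={a@B2, c@B3, d@B2, e@B4, f@B4}  OUT={a@B2, c@B5, d@B2, e@B4, f@B4}

Merge at B2: IN[B2] = OUT[B0] ⊔ OUT[B1] = {a@B2, c@B2, d@B0, e@B1, f@B1}
Applying B2's transfer function to that IN value gives OUT[B2] (row B2 above).

Answer: {a@B2, c@B2, d@B2, e@B1, f@B1}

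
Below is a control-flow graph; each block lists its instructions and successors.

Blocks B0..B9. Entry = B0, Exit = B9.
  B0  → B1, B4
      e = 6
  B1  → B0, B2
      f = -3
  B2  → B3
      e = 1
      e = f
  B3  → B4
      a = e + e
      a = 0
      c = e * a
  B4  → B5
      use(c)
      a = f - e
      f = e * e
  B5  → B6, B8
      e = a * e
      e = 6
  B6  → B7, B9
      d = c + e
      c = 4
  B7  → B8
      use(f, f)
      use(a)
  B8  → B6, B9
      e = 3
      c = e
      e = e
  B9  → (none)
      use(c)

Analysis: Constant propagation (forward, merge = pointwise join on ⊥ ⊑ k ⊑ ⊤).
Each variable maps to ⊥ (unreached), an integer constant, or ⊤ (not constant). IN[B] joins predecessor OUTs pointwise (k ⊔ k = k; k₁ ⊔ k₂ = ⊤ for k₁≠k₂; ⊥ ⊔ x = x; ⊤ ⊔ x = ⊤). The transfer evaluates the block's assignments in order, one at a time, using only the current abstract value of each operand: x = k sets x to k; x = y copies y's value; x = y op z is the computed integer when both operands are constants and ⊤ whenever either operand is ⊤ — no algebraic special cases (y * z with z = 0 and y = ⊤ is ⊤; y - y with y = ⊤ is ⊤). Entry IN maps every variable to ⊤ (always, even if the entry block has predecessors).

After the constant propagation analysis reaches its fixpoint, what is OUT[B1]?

Answer: {a: ⊤, b: ⊤, c: ⊤, d: ⊤, e: 6, f: -3}

Derivation:
Fixpoint table:
  B0:   IN=(all ⊤)   OUT={e:6; rest ⊤}
  B1:   IN={e:6; rest ⊤}   OUT={e:6, f:-3; rest ⊤}
  B2:   IN={e:6, f:-3; rest ⊤}   OUT={e:-3, f:-3; rest ⊤}
  B3:   IN={e:-3, f:-3; rest ⊤}   OUT={a:0, c:0, e:-3, f:-3; rest ⊤}
  B4:   IN=(all ⊤)   OUT=(all ⊤)
  B5:   IN=(all ⊤)   OUT={e:6; rest ⊤}
  B6:   IN=(all ⊤)   OUT={c:4; rest ⊤}
  B7:   IN={c:4; rest ⊤}   OUT={c:4; rest ⊤}
  B8:   IN=(all ⊤)   OUT={c:3, e:3; rest ⊤}
  B9:   IN=(all ⊤)   OUT=(all ⊤)

Merge at B1: IN[B1] = OUT[B0] = {a: ⊤, b: ⊤, c: ⊤, d: ⊤, e: 6, f: ⊤}
Applying B1's transfer function to that IN value gives OUT[B1] (row B1 above).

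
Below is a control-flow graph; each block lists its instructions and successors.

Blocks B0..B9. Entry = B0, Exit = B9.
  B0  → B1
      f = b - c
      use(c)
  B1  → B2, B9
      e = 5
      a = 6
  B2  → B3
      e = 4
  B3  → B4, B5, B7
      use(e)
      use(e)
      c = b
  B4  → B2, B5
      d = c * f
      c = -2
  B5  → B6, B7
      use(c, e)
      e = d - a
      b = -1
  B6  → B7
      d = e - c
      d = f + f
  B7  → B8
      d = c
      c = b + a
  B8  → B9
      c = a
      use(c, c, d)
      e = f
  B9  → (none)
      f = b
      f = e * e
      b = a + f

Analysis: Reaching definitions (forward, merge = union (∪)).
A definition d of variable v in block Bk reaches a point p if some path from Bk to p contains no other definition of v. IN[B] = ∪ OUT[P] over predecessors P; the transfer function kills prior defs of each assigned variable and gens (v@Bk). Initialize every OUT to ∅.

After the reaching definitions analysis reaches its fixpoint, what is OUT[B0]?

Converged values:
  B0:   IN={}   OUT={f@B0}
  B1:   IN={f@B0}   OUT={a@B1, e@B1, f@B0}
  B2:   IN={a@B1, c@B4, d@B4, e@B1, e@B2, f@B0}   OUT={a@B1, c@B4, d@B4, e@B2, f@B0}
  B3:   IN={a@B1, c@B4, d@B4, e@B2, f@B0}   OUT={a@B1, c@B3, d@B4, e@B2, f@B0}
  B4:   IN={a@B1, c@B3, d@B4, e@B2, f@B0}   OUT={a@B1, c@B4, d@B4, e@B2, f@B0}
  B5:   IN={a@B1, c@B3, c@B4, d@B4, e@B2, f@B0}   OUT={a@B1, b@B5, c@B3, c@B4, d@B4, e@B5, f@B0}
  B6:   IN={a@B1, b@B5, c@B3, c@B4, d@B4, e@B5, f@B0}   OUT={a@B1, b@B5, c@B3, c@B4, d@B6, e@B5, f@B0}
  B7:   IN={a@B1, b@B5, c@B3, c@B4, d@B4, d@B6, e@B2, e@B5, f@B0}   OUT={a@B1, b@B5, c@B7, d@B7, e@B2, e@B5, f@B0}
  B8:   IN={a@B1, b@B5, c@B7, d@B7, e@B2, e@B5, f@B0}   OUT={a@B1, b@B5, c@B8, d@B7, e@B8, f@B0}
  B9:   IN={a@B1, b@B5, c@B8, d@B7, e@B1, e@B8, f@B0}   OUT={a@B1, b@B9, c@B8, d@B7, e@B1, e@B8, f@B9}

B0 is the boundary node: IN[B0] = {}
Applying B0's transfer function to that IN value gives OUT[B0] (row B0 above).

Answer: {f@B0}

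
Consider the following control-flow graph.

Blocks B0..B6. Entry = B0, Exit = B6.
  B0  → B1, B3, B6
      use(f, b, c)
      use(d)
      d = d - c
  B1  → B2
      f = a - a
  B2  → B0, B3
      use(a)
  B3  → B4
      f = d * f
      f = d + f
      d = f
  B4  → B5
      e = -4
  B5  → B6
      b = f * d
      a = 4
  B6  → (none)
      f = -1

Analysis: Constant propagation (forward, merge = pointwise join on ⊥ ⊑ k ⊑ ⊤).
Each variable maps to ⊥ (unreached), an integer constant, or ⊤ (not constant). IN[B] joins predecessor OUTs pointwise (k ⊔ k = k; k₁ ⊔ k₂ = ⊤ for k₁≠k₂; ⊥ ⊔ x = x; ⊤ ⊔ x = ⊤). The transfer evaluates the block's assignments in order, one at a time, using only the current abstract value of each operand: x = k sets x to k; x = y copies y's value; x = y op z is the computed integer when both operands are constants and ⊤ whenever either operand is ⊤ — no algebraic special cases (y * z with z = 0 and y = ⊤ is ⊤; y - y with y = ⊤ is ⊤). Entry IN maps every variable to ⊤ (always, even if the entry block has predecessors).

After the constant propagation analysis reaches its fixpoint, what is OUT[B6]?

Answer: {a: ⊤, b: ⊤, c: ⊤, d: ⊤, e: ⊤, f: -1}

Derivation:
Converged values:
  B0: | IN=(all ⊤) | OUT=(all ⊤)
  B1: | IN=(all ⊤) | OUT=(all ⊤)
  B2: | IN=(all ⊤) | OUT=(all ⊤)
  B3: | IN=(all ⊤) | OUT=(all ⊤)
  B4: | IN=(all ⊤) | OUT={e:-4; rest ⊤}
  B5: | IN={e:-4; rest ⊤} | OUT={a:4, e:-4; rest ⊤}
  B6: | IN=(all ⊤) | OUT={f:-1; rest ⊤}

Merge at B6: IN[B6] = OUT[B0] ⊔ OUT[B5] = {a: ⊤, b: ⊤, c: ⊤, d: ⊤, e: ⊤, f: ⊤}
Applying B6's transfer function to that IN value gives OUT[B6] (row B6 above).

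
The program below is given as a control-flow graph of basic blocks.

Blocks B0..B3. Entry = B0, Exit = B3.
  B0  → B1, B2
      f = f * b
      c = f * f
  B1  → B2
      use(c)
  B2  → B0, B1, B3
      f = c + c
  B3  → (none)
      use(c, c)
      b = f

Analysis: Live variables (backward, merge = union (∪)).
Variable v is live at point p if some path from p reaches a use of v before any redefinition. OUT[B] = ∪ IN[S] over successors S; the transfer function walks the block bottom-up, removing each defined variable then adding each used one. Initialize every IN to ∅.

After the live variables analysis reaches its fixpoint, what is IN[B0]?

Answer: {b, f}

Trace:
Per-block solution:
  B0: | IN={b, f} | OUT={b, c}
  B1: | IN={b, c} | OUT={b, c}
  B2: | IN={b, c} | OUT={b, c, f}
  B3: | IN={c, f} | OUT={}

Merge at B0: OUT[B0] = IN[B1] ⊔ IN[B2] = {b, c}
Applying B0's transfer function to that OUT value gives IN[B0] (row B0 above).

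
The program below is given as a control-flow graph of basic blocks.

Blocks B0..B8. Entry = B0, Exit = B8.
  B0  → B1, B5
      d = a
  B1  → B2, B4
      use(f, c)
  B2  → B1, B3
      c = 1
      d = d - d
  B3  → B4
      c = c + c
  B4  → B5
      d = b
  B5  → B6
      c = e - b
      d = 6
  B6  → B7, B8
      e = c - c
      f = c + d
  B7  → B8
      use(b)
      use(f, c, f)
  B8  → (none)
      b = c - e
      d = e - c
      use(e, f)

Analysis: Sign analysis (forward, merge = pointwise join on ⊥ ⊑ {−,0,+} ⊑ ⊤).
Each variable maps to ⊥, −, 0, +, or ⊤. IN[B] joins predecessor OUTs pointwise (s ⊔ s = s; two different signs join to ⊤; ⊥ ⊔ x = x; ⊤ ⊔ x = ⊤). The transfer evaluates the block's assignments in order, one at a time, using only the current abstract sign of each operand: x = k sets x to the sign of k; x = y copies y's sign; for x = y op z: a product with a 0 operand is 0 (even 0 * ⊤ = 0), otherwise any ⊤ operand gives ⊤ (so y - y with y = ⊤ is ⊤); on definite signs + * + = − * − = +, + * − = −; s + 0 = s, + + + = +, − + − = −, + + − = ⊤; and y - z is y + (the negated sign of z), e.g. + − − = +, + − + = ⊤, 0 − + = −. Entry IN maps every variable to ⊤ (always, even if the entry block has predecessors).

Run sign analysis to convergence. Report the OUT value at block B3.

Answer: {a: ⊤, b: ⊤, c: +, d: ⊤, e: ⊤, f: ⊤}

Trace:
Per-block solution:
  B0:  IN=(all ⊤)  OUT=(all ⊤)
  B1:  IN=(all ⊤)  OUT=(all ⊤)
  B2:  IN=(all ⊤)  OUT={c:+; rest ⊤}
  B3:  IN={c:+; rest ⊤}  OUT={c:+; rest ⊤}
  B4:  IN=(all ⊤)  OUT=(all ⊤)
  B5:  IN=(all ⊤)  OUT={d:+; rest ⊤}
  B6:  IN={d:+; rest ⊤}  OUT={d:+; rest ⊤}
  B7:  IN={d:+; rest ⊤}  OUT={d:+; rest ⊤}
  B8:  IN={d:+; rest ⊤}  OUT=(all ⊤)

Merge at B3: IN[B3] = OUT[B2] = {a: ⊤, b: ⊤, c: +, d: ⊤, e: ⊤, f: ⊤}
Applying B3's transfer function to that IN value gives OUT[B3] (row B3 above).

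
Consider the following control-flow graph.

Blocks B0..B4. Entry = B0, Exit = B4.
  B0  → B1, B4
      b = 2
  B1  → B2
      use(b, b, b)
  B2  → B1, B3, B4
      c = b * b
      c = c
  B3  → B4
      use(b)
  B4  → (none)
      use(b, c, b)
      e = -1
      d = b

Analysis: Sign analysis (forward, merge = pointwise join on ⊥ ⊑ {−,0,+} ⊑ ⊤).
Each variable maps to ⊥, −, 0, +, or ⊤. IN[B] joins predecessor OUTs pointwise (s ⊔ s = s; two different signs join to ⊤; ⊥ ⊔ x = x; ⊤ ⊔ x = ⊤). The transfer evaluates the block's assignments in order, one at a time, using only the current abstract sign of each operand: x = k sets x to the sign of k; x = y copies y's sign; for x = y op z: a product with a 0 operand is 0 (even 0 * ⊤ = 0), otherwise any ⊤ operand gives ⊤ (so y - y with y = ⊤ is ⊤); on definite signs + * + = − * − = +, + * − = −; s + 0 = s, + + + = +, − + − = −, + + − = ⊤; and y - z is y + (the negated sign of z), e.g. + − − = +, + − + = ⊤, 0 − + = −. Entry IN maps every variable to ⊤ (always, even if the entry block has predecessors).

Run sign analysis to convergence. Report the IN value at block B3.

Answer: {a: ⊤, b: +, c: +, d: ⊤, e: ⊤, f: ⊤}

Working:
Converged values:
  B0:  IN=(all ⊤)  OUT={b:+; rest ⊤}
  B1:  IN={b:+; rest ⊤}  OUT={b:+; rest ⊤}
  B2:  IN={b:+; rest ⊤}  OUT={b:+, c:+; rest ⊤}
  B3:  IN={b:+, c:+; rest ⊤}  OUT={b:+, c:+; rest ⊤}
  B4:  IN={b:+; rest ⊤}  OUT={b:+, d:+, e:-; rest ⊤}

Merge at B3: IN[B3] = OUT[B2] = {a: ⊤, b: +, c: +, d: ⊤, e: ⊤, f: ⊤}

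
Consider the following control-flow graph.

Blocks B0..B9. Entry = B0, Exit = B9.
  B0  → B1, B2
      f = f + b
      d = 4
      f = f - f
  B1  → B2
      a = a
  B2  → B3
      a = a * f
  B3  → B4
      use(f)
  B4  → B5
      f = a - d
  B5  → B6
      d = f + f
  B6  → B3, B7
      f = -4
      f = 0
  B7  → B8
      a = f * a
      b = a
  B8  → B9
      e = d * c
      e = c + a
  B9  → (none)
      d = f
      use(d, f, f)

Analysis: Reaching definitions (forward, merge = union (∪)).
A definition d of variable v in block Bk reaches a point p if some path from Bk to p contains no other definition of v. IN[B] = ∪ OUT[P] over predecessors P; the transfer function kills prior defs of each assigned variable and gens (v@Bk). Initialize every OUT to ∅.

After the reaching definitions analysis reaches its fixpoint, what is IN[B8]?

Answer: {a@B7, b@B7, d@B5, f@B6}

Trace:
Per-block solution:
  B0: | IN={} | OUT={d@B0, f@B0}
  B1: | IN={d@B0, f@B0} | OUT={a@B1, d@B0, f@B0}
  B2: | IN={a@B1, d@B0, f@B0} | OUT={a@B2, d@B0, f@B0}
  B3: | IN={a@B2, d@B0, d@B5, f@B0, f@B6} | OUT={a@B2, d@B0, d@B5, f@B0, f@B6}
  B4: | IN={a@B2, d@B0, d@B5, f@B0, f@B6} | OUT={a@B2, d@B0, d@B5, f@B4}
  B5: | IN={a@B2, d@B0, d@B5, f@B4} | OUT={a@B2, d@B5, f@B4}
  B6: | IN={a@B2, d@B5, f@B4} | OUT={a@B2, d@B5, f@B6}
  B7: | IN={a@B2, d@B5, f@B6} | OUT={a@B7, b@B7, d@B5, f@B6}
  B8: | IN={a@B7, b@B7, d@B5, f@B6} | OUT={a@B7, b@B7, d@B5, e@B8, f@B6}
  B9: | IN={a@B7, b@B7, d@B5, e@B8, f@B6} | OUT={a@B7, b@B7, d@B9, e@B8, f@B6}

Merge at B8: IN[B8] = OUT[B7] = {a@B7, b@B7, d@B5, f@B6}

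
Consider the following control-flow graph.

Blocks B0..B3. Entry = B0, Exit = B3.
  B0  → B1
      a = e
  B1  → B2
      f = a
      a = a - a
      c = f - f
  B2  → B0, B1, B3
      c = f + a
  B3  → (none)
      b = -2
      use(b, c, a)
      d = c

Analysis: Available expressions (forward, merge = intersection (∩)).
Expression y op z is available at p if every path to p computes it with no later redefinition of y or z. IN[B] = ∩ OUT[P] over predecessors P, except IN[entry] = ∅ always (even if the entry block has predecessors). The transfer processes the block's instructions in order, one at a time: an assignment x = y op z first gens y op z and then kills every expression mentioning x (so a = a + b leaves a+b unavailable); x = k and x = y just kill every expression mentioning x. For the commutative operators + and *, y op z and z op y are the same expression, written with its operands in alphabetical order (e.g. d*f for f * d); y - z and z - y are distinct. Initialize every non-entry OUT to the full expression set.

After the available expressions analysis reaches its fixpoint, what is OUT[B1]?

Fixpoint table:
  B0:  IN={}  OUT={}
  B1:  IN={}  OUT={f-f}
  B2:  IN={f-f}  OUT={a+f, f-f}
  B3:  IN={a+f, f-f}  OUT={a+f, f-f}

Merge at B1: IN[B1] = OUT[B0] ∩ OUT[B2] = {}
Applying B1's transfer function to that IN value gives OUT[B1] (row B1 above).

Answer: {f-f}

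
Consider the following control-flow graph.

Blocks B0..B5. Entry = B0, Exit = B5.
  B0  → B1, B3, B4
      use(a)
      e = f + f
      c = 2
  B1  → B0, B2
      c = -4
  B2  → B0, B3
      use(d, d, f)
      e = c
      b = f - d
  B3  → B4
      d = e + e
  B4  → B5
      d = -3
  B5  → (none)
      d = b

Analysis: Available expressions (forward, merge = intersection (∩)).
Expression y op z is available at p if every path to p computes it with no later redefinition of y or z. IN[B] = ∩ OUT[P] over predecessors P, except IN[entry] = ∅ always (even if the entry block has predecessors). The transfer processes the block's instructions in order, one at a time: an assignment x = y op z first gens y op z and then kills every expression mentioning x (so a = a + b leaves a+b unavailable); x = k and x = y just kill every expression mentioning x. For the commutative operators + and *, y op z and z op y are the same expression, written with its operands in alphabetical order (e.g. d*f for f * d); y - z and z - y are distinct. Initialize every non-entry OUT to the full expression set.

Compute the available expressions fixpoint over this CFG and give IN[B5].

Fixpoint table:
  B0:  IN={}  OUT={f+f}
  B1:  IN={f+f}  OUT={f+f}
  B2:  IN={f+f}  OUT={f+f, f-d}
  B3:  IN={f+f}  OUT={e+e, f+f}
  B4:  IN={f+f}  OUT={f+f}
  B5:  IN={f+f}  OUT={f+f}

Merge at B5: IN[B5] = OUT[B4] = {f+f}

Answer: {f+f}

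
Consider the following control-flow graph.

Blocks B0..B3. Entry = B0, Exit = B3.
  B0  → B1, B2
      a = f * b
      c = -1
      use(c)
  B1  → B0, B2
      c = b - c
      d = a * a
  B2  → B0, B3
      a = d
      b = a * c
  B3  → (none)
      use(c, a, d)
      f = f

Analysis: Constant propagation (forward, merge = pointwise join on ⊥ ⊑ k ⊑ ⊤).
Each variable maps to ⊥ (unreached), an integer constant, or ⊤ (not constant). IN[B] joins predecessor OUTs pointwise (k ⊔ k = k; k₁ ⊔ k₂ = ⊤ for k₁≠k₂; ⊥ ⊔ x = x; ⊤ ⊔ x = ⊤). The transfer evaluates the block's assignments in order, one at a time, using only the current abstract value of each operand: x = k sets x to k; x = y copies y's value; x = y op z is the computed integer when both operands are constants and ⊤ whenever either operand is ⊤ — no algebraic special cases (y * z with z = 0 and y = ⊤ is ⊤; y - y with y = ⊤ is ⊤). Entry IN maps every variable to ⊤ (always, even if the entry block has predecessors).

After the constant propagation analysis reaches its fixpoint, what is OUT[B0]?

Per-block solution:
  B0: | IN=(all ⊤) | OUT={c:-1; rest ⊤}
  B1: | IN={c:-1; rest ⊤} | OUT=(all ⊤)
  B2: | IN=(all ⊤) | OUT=(all ⊤)
  B3: | IN=(all ⊤) | OUT=(all ⊤)

Merge at B0 (entry node, so the boundary value (all ⊤) is joined with the incoming edge(s)): IN[B0] = (all ⊤) ⊔ OUT[B1] ⊔ OUT[B2] = {a: ⊤, b: ⊤, c: ⊤, d: ⊤, e: ⊤, f: ⊤}
Applying B0's transfer function to that IN value gives OUT[B0] (row B0 above).

Answer: {a: ⊤, b: ⊤, c: -1, d: ⊤, e: ⊤, f: ⊤}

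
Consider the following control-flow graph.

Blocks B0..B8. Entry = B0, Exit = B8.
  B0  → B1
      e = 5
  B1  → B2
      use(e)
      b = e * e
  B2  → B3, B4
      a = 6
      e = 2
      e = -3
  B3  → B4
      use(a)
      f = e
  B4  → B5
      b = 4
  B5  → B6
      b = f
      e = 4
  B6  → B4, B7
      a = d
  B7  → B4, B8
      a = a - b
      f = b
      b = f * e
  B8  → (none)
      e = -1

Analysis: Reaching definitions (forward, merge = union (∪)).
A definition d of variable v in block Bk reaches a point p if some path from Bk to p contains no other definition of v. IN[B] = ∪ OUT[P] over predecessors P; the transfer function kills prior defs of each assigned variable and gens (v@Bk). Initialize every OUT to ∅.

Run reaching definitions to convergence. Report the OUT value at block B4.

Answer: {a@B2, a@B6, a@B7, b@B4, e@B2, e@B5, f@B3, f@B7}

Trace:
Per-block solution:
  B0:  IN={}  OUT={e@B0}
  B1:  IN={e@B0}  OUT={b@B1, e@B0}
  B2:  IN={b@B1, e@B0}  OUT={a@B2, b@B1, e@B2}
  B3:  IN={a@B2, b@B1, e@B2}  OUT={a@B2, b@B1, e@B2, f@B3}
  B4:  IN={a@B2, a@B6, a@B7, b@B1, b@B5, b@B7, e@B2, e@B5, f@B3, f@B7}  OUT={a@B2, a@B6, a@B7, b@B4, e@B2, e@B5, f@B3, f@B7}
  B5:  IN={a@B2, a@B6, a@B7, b@B4, e@B2, e@B5, f@B3, f@B7}  OUT={a@B2, a@B6, a@B7, b@B5, e@B5, f@B3, f@B7}
  B6:  IN={a@B2, a@B6, a@B7, b@B5, e@B5, f@B3, f@B7}  OUT={a@B6, b@B5, e@B5, f@B3, f@B7}
  B7:  IN={a@B6, b@B5, e@B5, f@B3, f@B7}  OUT={a@B7, b@B7, e@B5, f@B7}
  B8:  IN={a@B7, b@B7, e@B5, f@B7}  OUT={a@B7, b@B7, e@B8, f@B7}

Merge at B4: IN[B4] = OUT[B2] ⊔ OUT[B3] ⊔ OUT[B6] ⊔ OUT[B7] = {a@B2, a@B6, a@B7, b@B1, b@B5, b@B7, e@B2, e@B5, f@B3, f@B7}
Applying B4's transfer function to that IN value gives OUT[B4] (row B4 above).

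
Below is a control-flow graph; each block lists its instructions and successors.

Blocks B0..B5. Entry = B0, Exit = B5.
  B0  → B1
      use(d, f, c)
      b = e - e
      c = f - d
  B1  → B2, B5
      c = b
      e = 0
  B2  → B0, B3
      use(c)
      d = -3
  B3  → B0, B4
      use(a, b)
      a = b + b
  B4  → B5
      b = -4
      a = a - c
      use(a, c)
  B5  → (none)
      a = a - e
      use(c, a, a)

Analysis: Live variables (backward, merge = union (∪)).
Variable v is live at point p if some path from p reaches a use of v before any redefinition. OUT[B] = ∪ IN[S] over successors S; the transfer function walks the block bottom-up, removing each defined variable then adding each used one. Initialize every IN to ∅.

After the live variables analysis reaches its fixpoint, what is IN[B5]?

Answer: {a, c, e}

Trace:
Fixpoint table:
  B0:  IN={a, c, d, e, f}  OUT={a, b, f}
  B1:  IN={a, b, f}  OUT={a, b, c, e, f}
  B2:  IN={a, b, c, e, f}  OUT={a, b, c, d, e, f}
  B3:  IN={a, b, c, d, e, f}  OUT={a, c, d, e, f}
  B4:  IN={a, c, e}  OUT={a, c, e}
  B5:  IN={a, c, e}  OUT={}

B5 is the boundary node: OUT[B5] = {}
Applying B5's transfer function to that OUT value gives IN[B5] (row B5 above).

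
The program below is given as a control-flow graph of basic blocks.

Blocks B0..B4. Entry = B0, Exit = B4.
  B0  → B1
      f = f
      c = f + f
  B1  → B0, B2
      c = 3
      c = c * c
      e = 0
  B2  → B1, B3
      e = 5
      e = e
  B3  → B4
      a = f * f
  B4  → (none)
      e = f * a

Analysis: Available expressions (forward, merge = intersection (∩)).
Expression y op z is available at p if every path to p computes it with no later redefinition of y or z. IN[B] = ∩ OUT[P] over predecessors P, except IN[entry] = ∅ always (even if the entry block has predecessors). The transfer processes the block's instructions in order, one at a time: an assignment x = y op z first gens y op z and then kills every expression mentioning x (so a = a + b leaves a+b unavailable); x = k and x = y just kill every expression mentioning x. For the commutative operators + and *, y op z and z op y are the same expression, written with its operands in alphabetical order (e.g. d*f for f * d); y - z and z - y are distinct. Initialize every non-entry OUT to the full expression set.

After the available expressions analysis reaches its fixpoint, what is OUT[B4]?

Converged values:
  B0:  IN={}  OUT={f+f}
  B1:  IN={f+f}  OUT={f+f}
  B2:  IN={f+f}  OUT={f+f}
  B3:  IN={f+f}  OUT={f*f, f+f}
  B4:  IN={f*f, f+f}  OUT={a*f, f*f, f+f}

Merge at B4: IN[B4] = OUT[B3] = {f*f, f+f}
Applying B4's transfer function to that IN value gives OUT[B4] (row B4 above).

Answer: {a*f, f*f, f+f}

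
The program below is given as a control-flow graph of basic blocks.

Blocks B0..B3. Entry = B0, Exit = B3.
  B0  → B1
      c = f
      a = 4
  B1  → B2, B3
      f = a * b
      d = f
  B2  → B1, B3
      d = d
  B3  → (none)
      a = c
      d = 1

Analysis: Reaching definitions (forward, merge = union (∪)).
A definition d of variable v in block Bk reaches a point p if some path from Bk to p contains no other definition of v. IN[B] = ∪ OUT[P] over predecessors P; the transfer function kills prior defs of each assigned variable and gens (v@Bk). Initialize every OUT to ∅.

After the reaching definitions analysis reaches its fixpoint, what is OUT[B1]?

Fixpoint table:
  B0: | IN={} | OUT={a@B0, c@B0}
  B1: | IN={a@B0, c@B0, d@B2, f@B1} | OUT={a@B0, c@B0, d@B1, f@B1}
  B2: | IN={a@B0, c@B0, d@B1, f@B1} | OUT={a@B0, c@B0, d@B2, f@B1}
  B3: | IN={a@B0, c@B0, d@B1, d@B2, f@B1} | OUT={a@B3, c@B0, d@B3, f@B1}

Merge at B1: IN[B1] = OUT[B0] ⊔ OUT[B2] = {a@B0, c@B0, d@B2, f@B1}
Applying B1's transfer function to that IN value gives OUT[B1] (row B1 above).

Answer: {a@B0, c@B0, d@B1, f@B1}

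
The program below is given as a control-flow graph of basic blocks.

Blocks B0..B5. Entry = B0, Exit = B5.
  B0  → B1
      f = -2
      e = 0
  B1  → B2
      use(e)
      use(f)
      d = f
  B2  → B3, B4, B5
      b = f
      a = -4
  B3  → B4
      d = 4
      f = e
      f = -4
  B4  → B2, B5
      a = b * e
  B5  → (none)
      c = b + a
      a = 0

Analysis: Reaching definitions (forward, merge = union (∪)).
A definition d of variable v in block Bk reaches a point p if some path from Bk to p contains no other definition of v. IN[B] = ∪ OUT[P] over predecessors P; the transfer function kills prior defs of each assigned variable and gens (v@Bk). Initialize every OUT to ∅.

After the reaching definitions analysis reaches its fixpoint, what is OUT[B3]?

Per-block solution:
  B0: | IN={} | OUT={e@B0, f@B0}
  B1: | IN={e@B0, f@B0} | OUT={d@B1, e@B0, f@B0}
  B2: | IN={a@B4, b@B2, d@B1, d@B3, e@B0, f@B0, f@B3} | OUT={a@B2, b@B2, d@B1, d@B3, e@B0, f@B0, f@B3}
  B3: | IN={a@B2, b@B2, d@B1, d@B3, e@B0, f@B0, f@B3} | OUT={a@B2, b@B2, d@B3, e@B0, f@B3}
  B4: | IN={a@B2, b@B2, d@B1, d@B3, e@B0, f@B0, f@B3} | OUT={a@B4, b@B2, d@B1, d@B3, e@B0, f@B0, f@B3}
  B5: | IN={a@B2, a@B4, b@B2, d@B1, d@B3, e@B0, f@B0, f@B3} | OUT={a@B5, b@B2, c@B5, d@B1, d@B3, e@B0, f@B0, f@B3}

Merge at B3: IN[B3] = OUT[B2] = {a@B2, b@B2, d@B1, d@B3, e@B0, f@B0, f@B3}
Applying B3's transfer function to that IN value gives OUT[B3] (row B3 above).

Answer: {a@B2, b@B2, d@B3, e@B0, f@B3}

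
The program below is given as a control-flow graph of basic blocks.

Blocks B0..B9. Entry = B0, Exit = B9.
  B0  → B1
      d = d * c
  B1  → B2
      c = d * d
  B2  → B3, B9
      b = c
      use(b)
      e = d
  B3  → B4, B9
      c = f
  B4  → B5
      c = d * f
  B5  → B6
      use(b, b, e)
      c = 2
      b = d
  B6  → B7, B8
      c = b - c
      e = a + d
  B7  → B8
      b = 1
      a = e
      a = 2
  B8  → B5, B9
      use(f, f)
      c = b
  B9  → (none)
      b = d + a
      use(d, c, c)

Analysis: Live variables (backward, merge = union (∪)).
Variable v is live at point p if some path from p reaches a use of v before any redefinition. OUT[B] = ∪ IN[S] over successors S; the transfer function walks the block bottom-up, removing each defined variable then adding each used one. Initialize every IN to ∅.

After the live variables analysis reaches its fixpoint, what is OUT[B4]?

Fixpoint table:
  B0:   IN={a, c, d, f}   OUT={a, d, f}
  B1:   IN={a, d, f}   OUT={a, c, d, f}
  B2:   IN={a, c, d, f}   OUT={a, b, c, d, e, f}
  B3:   IN={a, b, d, e, f}   OUT={a, b, c, d, e, f}
  B4:   IN={a, b, d, e, f}   OUT={a, b, d, e, f}
  B5:   IN={a, b, d, e, f}   OUT={a, b, c, d, f}
  B6:   IN={a, b, c, d, f}   OUT={a, b, d, e, f}
  B7:   IN={d, e, f}   OUT={a, b, d, e, f}
  B8:   IN={a, b, d, e, f}   OUT={a, b, c, d, e, f}
  B9:   IN={a, c, d}   OUT={}

Merge at B4: OUT[B4] = IN[B5] = {a, b, d, e, f}

Answer: {a, b, d, e, f}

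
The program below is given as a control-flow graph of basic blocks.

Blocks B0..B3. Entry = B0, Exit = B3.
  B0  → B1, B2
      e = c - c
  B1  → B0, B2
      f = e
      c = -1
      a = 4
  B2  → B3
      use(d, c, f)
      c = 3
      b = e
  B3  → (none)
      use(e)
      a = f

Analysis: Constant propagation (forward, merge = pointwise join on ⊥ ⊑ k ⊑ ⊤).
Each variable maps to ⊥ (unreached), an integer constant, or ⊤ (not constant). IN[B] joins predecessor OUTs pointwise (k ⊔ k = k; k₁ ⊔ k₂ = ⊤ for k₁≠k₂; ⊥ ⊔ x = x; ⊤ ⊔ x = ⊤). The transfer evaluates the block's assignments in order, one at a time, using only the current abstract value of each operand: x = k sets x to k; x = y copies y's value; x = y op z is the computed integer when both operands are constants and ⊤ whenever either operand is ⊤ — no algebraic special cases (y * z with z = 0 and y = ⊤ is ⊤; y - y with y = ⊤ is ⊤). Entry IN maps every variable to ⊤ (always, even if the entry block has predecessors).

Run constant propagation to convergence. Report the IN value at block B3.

Answer: {a: ⊤, b: ⊤, c: 3, d: ⊤, e: ⊤, f: ⊤}

Working:
Per-block solution:
  B0:  IN=(all ⊤)  OUT=(all ⊤)
  B1:  IN=(all ⊤)  OUT={a:4, c:-1; rest ⊤}
  B2:  IN=(all ⊤)  OUT={c:3; rest ⊤}
  B3:  IN={c:3; rest ⊤}  OUT={c:3; rest ⊤}

Merge at B3: IN[B3] = OUT[B2] = {a: ⊤, b: ⊤, c: 3, d: ⊤, e: ⊤, f: ⊤}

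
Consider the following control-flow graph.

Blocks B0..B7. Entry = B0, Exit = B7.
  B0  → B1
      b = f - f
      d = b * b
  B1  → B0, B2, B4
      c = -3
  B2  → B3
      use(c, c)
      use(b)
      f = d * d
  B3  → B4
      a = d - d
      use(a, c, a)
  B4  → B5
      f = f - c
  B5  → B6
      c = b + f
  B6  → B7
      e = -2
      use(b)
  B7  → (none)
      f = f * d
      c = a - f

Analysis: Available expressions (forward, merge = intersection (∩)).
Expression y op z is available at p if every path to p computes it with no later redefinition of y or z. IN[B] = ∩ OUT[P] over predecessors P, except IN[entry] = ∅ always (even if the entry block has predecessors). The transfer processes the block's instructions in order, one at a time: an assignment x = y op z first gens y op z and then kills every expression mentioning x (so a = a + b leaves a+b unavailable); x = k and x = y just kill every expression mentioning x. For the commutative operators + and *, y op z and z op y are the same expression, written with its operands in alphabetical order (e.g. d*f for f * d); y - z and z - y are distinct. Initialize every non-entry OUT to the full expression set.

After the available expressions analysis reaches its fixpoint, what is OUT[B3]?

Fixpoint table:
  B0:   IN={}   OUT={b*b, f-f}
  B1:   IN={b*b, f-f}   OUT={b*b, f-f}
  B2:   IN={b*b, f-f}   OUT={b*b, d*d}
  B3:   IN={b*b, d*d}   OUT={b*b, d*d, d-d}
  B4:   IN={b*b}   OUT={b*b}
  B5:   IN={b*b}   OUT={b*b, b+f}
  B6:   IN={b*b, b+f}   OUT={b*b, b+f}
  B7:   IN={b*b, b+f}   OUT={a-f, b*b}

Merge at B3: IN[B3] = OUT[B2] = {b*b, d*d}
Applying B3's transfer function to that IN value gives OUT[B3] (row B3 above).

Answer: {b*b, d*d, d-d}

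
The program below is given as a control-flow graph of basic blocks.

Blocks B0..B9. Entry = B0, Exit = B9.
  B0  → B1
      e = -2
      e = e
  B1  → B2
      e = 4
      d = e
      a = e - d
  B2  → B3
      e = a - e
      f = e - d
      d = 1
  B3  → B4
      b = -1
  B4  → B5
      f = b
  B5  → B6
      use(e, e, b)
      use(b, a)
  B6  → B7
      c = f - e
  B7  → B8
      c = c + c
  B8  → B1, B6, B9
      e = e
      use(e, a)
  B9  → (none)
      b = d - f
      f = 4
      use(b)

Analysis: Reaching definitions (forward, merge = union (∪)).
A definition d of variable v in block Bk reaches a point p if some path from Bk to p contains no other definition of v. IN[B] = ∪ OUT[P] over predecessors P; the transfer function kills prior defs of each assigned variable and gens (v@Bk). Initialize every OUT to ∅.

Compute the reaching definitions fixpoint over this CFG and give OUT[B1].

Per-block solution:
  B0:  IN={}  OUT={e@B0}
  B1:  IN={a@B1, b@B3, c@B7, d@B2, e@B0, e@B8, f@B4}  OUT={a@B1, b@B3, c@B7, d@B1, e@B1, f@B4}
  B2:  IN={a@B1, b@B3, c@B7, d@B1, e@B1, f@B4}  OUT={a@B1, b@B3, c@B7, d@B2, e@B2, f@B2}
  B3:  IN={a@B1, b@B3, c@B7, d@B2, e@B2, f@B2}  OUT={a@B1, b@B3, c@B7, d@B2, e@B2, f@B2}
  B4:  IN={a@B1, b@B3, c@B7, d@B2, e@B2, f@B2}  OUT={a@B1, b@B3, c@B7, d@B2, e@B2, f@B4}
  B5:  IN={a@B1, b@B3, c@B7, d@B2, e@B2, f@B4}  OUT={a@B1, b@B3, c@B7, d@B2, e@B2, f@B4}
  B6:  IN={a@B1, b@B3, c@B7, d@B2, e@B2, e@B8, f@B4}  OUT={a@B1, b@B3, c@B6, d@B2, e@B2, e@B8, f@B4}
  B7:  IN={a@B1, b@B3, c@B6, d@B2, e@B2, e@B8, f@B4}  OUT={a@B1, b@B3, c@B7, d@B2, e@B2, e@B8, f@B4}
  B8:  IN={a@B1, b@B3, c@B7, d@B2, e@B2, e@B8, f@B4}  OUT={a@B1, b@B3, c@B7, d@B2, e@B8, f@B4}
  B9:  IN={a@B1, b@B3, c@B7, d@B2, e@B8, f@B4}  OUT={a@B1, b@B9, c@B7, d@B2, e@B8, f@B9}

Merge at B1: IN[B1] = OUT[B0] ⊔ OUT[B8] = {a@B1, b@B3, c@B7, d@B2, e@B0, e@B8, f@B4}
Applying B1's transfer function to that IN value gives OUT[B1] (row B1 above).

Answer: {a@B1, b@B3, c@B7, d@B1, e@B1, f@B4}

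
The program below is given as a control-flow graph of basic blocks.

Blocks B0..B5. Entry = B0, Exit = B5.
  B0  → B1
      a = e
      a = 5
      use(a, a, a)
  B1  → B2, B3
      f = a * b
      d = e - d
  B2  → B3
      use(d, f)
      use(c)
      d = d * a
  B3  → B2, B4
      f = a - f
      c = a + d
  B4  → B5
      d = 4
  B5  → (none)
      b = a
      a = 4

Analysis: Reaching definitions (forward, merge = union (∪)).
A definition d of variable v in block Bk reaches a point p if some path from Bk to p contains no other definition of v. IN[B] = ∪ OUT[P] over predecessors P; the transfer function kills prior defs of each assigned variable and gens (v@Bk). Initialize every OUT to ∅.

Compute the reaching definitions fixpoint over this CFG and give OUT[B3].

Converged values:
  B0: | IN={} | OUT={a@B0}
  B1: | IN={a@B0} | OUT={a@B0, d@B1, f@B1}
  B2: | IN={a@B0, c@B3, d@B1, d@B2, f@B1, f@B3} | OUT={a@B0, c@B3, d@B2, f@B1, f@B3}
  B3: | IN={a@B0, c@B3, d@B1, d@B2, f@B1, f@B3} | OUT={a@B0, c@B3, d@B1, d@B2, f@B3}
  B4: | IN={a@B0, c@B3, d@B1, d@B2, f@B3} | OUT={a@B0, c@B3, d@B4, f@B3}
  B5: | IN={a@B0, c@B3, d@B4, f@B3} | OUT={a@B5, b@B5, c@B3, d@B4, f@B3}

Merge at B3: IN[B3] = OUT[B1] ⊔ OUT[B2] = {a@B0, c@B3, d@B1, d@B2, f@B1, f@B3}
Applying B3's transfer function to that IN value gives OUT[B3] (row B3 above).

Answer: {a@B0, c@B3, d@B1, d@B2, f@B3}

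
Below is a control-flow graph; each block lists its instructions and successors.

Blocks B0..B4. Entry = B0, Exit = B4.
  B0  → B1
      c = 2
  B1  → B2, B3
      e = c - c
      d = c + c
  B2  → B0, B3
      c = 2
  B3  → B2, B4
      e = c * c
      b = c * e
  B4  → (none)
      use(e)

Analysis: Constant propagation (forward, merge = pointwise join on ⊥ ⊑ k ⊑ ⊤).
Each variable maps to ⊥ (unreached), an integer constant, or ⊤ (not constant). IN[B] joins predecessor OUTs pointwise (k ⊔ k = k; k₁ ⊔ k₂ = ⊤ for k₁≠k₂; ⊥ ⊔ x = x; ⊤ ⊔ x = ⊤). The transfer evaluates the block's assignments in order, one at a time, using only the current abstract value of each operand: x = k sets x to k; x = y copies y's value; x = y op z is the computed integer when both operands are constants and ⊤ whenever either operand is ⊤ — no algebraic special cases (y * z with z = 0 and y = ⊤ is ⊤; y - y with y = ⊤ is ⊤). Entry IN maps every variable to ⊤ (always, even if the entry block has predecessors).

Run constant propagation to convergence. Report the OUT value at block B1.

Answer: {a: ⊤, b: ⊤, c: 2, d: 4, e: 0, f: ⊤}

Working:
Fixpoint table:
  B0:  IN=(all ⊤)  OUT={c:2; rest ⊤}
  B1:  IN={c:2; rest ⊤}  OUT={c:2, d:4, e:0; rest ⊤}
  B2:  IN={c:2, d:4; rest ⊤}  OUT={c:2, d:4; rest ⊤}
  B3:  IN={c:2, d:4; rest ⊤}  OUT={b:8, c:2, d:4, e:4; rest ⊤}
  B4:  IN={b:8, c:2, d:4, e:4; rest ⊤}  OUT={b:8, c:2, d:4, e:4; rest ⊤}

Merge at B1: IN[B1] = OUT[B0] = {a: ⊤, b: ⊤, c: 2, d: ⊤, e: ⊤, f: ⊤}
Applying B1's transfer function to that IN value gives OUT[B1] (row B1 above).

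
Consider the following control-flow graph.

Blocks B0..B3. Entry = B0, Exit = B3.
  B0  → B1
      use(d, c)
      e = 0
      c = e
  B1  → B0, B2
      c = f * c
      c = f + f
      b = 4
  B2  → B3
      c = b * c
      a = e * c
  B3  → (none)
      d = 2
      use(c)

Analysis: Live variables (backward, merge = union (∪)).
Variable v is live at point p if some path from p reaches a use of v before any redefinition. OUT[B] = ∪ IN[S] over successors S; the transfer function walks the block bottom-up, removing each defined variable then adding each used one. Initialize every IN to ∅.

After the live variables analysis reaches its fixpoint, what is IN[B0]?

Converged values:
  B0:  IN={c, d, f}  OUT={c, d, e, f}
  B1:  IN={c, d, e, f}  OUT={b, c, d, e, f}
  B2:  IN={b, c, e}  OUT={c}
  B3:  IN={c}  OUT={}

Merge at B0: OUT[B0] = IN[B1] = {c, d, e, f}
Applying B0's transfer function to that OUT value gives IN[B0] (row B0 above).

Answer: {c, d, f}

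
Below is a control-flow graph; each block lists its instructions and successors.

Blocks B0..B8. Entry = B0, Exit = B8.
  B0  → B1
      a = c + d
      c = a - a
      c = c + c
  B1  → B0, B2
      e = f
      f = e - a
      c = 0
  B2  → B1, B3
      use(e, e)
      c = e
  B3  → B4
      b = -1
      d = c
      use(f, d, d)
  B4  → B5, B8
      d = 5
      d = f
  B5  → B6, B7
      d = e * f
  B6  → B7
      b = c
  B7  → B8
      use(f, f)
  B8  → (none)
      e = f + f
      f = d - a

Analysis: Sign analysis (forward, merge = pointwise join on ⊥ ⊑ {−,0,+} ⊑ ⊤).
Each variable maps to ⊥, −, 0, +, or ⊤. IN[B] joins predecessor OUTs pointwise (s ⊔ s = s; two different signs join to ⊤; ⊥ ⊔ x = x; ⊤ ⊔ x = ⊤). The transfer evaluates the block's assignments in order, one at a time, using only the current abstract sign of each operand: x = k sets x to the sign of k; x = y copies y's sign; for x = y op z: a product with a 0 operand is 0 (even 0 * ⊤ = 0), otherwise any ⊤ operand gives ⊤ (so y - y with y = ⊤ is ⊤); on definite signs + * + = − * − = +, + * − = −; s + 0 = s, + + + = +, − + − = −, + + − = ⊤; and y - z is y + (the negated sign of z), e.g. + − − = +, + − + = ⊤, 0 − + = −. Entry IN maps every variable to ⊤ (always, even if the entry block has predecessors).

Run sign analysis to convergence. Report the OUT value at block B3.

Converged values:
  B0:   IN=(all ⊤)   OUT=(all ⊤)
  B1:   IN=(all ⊤)   OUT={c:0; rest ⊤}
  B2:   IN={c:0; rest ⊤}   OUT=(all ⊤)
  B3:   IN=(all ⊤)   OUT={b:-; rest ⊤}
  B4:   IN={b:-; rest ⊤}   OUT={b:-; rest ⊤}
  B5:   IN={b:-; rest ⊤}   OUT={b:-; rest ⊤}
  B6:   IN={b:-; rest ⊤}   OUT=(all ⊤)
  B7:   IN=(all ⊤)   OUT=(all ⊤)
  B8:   IN=(all ⊤)   OUT=(all ⊤)

Merge at B3: IN[B3] = OUT[B2] = {a: ⊤, b: ⊤, c: ⊤, d: ⊤, e: ⊤, f: ⊤}
Applying B3's transfer function to that IN value gives OUT[B3] (row B3 above).

Answer: {a: ⊤, b: -, c: ⊤, d: ⊤, e: ⊤, f: ⊤}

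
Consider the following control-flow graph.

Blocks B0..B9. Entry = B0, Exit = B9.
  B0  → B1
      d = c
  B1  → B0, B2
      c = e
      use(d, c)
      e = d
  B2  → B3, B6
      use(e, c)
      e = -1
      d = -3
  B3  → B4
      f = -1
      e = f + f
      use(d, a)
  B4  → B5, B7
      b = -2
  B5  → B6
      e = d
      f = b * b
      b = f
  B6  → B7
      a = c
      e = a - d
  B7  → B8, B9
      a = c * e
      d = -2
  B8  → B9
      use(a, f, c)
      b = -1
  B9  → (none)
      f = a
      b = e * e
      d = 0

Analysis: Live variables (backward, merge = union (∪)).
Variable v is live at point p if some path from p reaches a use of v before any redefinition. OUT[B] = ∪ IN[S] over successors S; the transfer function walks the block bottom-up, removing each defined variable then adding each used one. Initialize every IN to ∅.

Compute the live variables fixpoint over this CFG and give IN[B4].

Answer: {c, d, e, f}

Derivation:
Fixpoint table:
  B0:   IN={a, c, e, f}   OUT={a, d, e, f}
  B1:   IN={a, d, e, f}   OUT={a, c, e, f}
  B2:   IN={a, c, e, f}   OUT={a, c, d, f}
  B3:   IN={a, c, d}   OUT={c, d, e, f}
  B4:   IN={c, d, e, f}   OUT={b, c, d, e, f}
  B5:   IN={b, c, d}   OUT={c, d, f}
  B6:   IN={c, d, f}   OUT={c, e, f}
  B7:   IN={c, e, f}   OUT={a, c, e, f}
  B8:   IN={a, c, e, f}   OUT={a, e}
  B9:   IN={a, e}   OUT={}

Merge at B4: OUT[B4] = IN[B5] ⊔ IN[B7] = {b, c, d, e, f}
Applying B4's transfer function to that OUT value gives IN[B4] (row B4 above).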